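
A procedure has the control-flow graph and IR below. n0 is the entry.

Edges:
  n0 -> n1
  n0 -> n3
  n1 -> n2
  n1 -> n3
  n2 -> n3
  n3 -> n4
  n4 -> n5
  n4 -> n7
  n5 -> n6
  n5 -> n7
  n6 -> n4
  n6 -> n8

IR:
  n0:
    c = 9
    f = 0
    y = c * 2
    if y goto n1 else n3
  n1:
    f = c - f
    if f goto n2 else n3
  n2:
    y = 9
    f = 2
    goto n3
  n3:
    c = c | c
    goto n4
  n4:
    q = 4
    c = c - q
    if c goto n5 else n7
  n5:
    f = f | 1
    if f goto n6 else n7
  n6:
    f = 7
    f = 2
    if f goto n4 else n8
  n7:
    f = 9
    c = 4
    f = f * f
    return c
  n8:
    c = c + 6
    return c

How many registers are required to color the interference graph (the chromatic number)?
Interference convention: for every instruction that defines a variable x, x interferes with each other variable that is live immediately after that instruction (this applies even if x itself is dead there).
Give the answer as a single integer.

Answer: 3

Derivation:
Per-block:
  n0: {c,f,y} / ∅
  n1: {f} / {c,f}
  n2: {f,y} / ∅
  n3: {c} / {c}
  n4: {c,q} / {c}
  n5: {f} / {f}
  n6: {f} / ∅
  n7: {c,f} / ∅
  n8: {c} / {c}

Backward fixpoint:
  n0 li=∅ lo={c,f}
  n1 li={c,f} lo={c,f}
  n2 li={c} lo={c,f}
  n3 li={c,f} lo={c,f}
  n4 li={c,f} lo={c,f}
  n5 li={c,f} lo={c}
  n6 li={c} lo={c,f}
  n7 li=∅ lo=∅
  n8 li={c} lo=∅

Interference:
  c — {f,q,y}
  f — {c,q,y}
  q — {c,f}
  y — {c,f}

Chromatic number:
  clique {c,f,q} ⇒ need ≥ 3
  assign c→r0 f→r1 q→r2 y→r2 — no edge inside a register ⇒ χ ≤ 3
  χ = 3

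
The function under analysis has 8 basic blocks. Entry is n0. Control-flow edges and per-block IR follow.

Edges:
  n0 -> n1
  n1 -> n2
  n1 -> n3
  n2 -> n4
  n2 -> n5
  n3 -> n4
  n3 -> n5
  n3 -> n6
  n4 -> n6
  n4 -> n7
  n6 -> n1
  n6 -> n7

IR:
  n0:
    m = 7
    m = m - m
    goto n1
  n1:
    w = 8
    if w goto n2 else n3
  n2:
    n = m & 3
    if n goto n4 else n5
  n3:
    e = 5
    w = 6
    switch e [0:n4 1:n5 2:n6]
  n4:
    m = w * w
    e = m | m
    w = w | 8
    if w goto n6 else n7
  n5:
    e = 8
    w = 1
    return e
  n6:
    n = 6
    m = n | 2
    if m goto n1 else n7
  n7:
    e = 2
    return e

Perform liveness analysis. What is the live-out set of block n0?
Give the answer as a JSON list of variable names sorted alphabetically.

Answer: ["m"]

Working:
def/use:
  n0 def {m} use ∅
  n1 def {w} use ∅
  n2 def {n} use {m}
  n3 def {e,w} use ∅
  n4 def {e,m,w} use {w}
  n5 def {e,w} use ∅
  n6 def {m,n} use ∅
  n7 def {e} use ∅

Live sets:
  n0: in=∅ out={m}
  n1: in={m} out={m,w}
  n2: in={m,w} out={w}
  n3: in=∅ out={w}
  n4: in={w} out=∅
  n5: in=∅ out=∅
  n6: in=∅ out={m}
  n7: in=∅ out=∅

live-out(n0) = ["m"]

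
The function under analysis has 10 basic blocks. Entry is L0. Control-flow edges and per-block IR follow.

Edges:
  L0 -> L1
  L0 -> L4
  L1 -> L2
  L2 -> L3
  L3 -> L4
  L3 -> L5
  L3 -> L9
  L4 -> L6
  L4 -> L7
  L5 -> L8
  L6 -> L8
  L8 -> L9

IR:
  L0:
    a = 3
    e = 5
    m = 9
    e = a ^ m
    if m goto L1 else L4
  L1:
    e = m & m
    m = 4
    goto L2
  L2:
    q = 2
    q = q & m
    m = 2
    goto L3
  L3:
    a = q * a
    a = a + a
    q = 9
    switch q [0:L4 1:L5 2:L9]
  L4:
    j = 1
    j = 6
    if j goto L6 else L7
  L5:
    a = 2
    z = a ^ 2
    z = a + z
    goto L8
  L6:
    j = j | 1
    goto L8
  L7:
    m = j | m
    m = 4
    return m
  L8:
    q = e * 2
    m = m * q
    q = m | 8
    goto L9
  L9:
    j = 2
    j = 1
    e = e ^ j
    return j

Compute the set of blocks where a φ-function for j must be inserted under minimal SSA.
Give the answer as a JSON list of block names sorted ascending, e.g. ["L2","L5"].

idom tree: L1←L0 L2←L1 L3←L2 L4←L0 L5←L3 L6←L4 L7←L4 L8←L0 L9←L0
Dom∩ at merges:
  L4: preds {L0,L3}: {L0} ∩ {L0,L1,L2,L3} = {L0}; idom=L0
  L8: preds {L5,L6}: {L0,L1,L2,L3,L5} ∩ {L0,L4,L6} = {L0}; idom=L0
  L9: preds {L3,L8}: {L0,L1,L2,L3} ∩ {L0,L8} = {L0}; idom=L0

DF derivation:
  L4←L0: walk · to L0
  L4←L3: walk L3→L2→L1 to L0
  L8←L5: walk L5→L3→L2→L1 to L0
  L8←L6: walk L6→L4 to L0
  L9←L3: walk L3→L2→L1 to L0
  L9←L8: walk L8 to L0
  L0: DF=∅
  L1: DF={L4,L8,L9}
  L2: DF={L4,L8,L9}
  L3: DF={L4,L8,L9}
  L4: DF={L8}
  L5: DF={L8}
  L6: DF={L8}
  L7: DF=∅
  L8: DF={L9}
  L9: DF=∅

φ for j: defs {L4,L6,L9}
  DF⁺ = {L8,L9}

Answer: ["L8", "L9"]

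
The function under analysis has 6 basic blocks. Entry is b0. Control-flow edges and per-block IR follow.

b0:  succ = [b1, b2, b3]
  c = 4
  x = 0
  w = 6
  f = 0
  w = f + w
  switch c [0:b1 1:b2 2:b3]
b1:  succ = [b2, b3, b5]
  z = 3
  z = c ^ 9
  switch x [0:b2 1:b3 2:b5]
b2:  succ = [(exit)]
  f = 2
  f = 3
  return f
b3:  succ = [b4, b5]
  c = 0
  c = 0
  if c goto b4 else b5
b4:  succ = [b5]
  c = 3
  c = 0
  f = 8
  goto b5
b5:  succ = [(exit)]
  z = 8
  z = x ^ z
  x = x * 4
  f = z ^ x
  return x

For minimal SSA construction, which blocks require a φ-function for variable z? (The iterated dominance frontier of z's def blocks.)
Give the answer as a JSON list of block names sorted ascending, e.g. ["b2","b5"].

idom tree: b1←b0 b2←b0 b3←b0 b4←b3 b5←b0
Dom∩ at merges:
  b2: preds {b0,b1}: {b0} ∩ {b0,b1} = {b0}; idom=b0
  b3: preds {b0,b1}: {b0} ∩ {b0,b1} = {b0}; idom=b0
  b5: preds {b1,b3,b4}: {b0,b1} ∩ {b0,b3} ∩ {b0,b3,b4} = {b0}; idom=b0

DF derivation:
  b2←b0: walk · to b0
  b2←b1: walk b1 to b0
  b3←b0: walk · to b0
  b3←b1: walk b1 to b0
  b5←b1: walk b1 to b0
  b5←b3: walk b3 to b0
  b5←b4: walk b4→b3 to b0
  DF(b0)=∅
  DF(b1)={b2,b3,b5}
  DF(b2)=∅
  DF(b3)={b5}
  DF(b4)={b5}
  DF(b5)=∅

φ for z: defs {b1,b5}
  DF⁺ = {b2,b3,b5}

Answer: ["b2", "b3", "b5"]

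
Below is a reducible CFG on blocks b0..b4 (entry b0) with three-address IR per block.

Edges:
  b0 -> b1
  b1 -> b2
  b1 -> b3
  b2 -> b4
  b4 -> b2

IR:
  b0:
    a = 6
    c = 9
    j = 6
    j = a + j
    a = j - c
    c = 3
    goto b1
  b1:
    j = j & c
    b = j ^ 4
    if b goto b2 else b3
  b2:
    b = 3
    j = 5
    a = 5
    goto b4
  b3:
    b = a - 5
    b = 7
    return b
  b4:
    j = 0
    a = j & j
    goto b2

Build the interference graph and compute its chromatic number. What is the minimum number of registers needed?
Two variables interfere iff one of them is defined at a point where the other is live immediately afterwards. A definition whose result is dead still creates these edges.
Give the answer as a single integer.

Answer: 3

Derivation:
Per-block:
  b0: {a,c,j} / ∅
  b1: {b,j} / {c,j}
  b2: {a,b,j} / ∅
  b3: {b} / {a}
  b4: {a,j} / ∅

Live sets:
  live b0: ∅→{a,c,j}
  live b1: {a,c,j}→{a}
  live b2: ∅→∅
  live b3: {a}→∅
  live b4: ∅→∅

Interference:
  a: {b,c,j}
  b: {a}
  c: {a,j}
  j: {a,c}

Registers:
  {a,c,j} pairwise interfere (3-clique) ⇒ χ ≥ 3
  3-colouring: c0={a}  c1={b,c}  c2={j}
  χ = 3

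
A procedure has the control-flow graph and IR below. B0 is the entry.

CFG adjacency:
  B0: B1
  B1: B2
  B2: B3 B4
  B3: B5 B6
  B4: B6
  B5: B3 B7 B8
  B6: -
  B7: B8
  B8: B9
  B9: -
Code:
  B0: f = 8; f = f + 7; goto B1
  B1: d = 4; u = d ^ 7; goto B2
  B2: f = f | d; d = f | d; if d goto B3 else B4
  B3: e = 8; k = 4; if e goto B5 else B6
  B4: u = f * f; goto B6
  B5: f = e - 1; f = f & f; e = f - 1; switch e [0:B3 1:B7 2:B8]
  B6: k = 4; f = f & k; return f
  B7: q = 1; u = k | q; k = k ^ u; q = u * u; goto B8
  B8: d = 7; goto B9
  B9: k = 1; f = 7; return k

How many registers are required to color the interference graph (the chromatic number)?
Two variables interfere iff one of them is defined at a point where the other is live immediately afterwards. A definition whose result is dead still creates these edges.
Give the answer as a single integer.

Answer: 3

Derivation:
Per-block:
  B0: def={f} ue=∅
  B1: def={d,u} ue=∅
  B2: def={d,f} ue={d,f}
  B3: def={e,k} ue=∅
  B4: def={u} ue={f}
  B5: def={e,f} ue={e}
  B6: def={f,k} ue={f}
  B7: def={k,q,u} ue={k}
  B8: def={d} ue=∅
  B9: def={f,k} ue=∅

Backward fixpoint:
  B0: in=∅ out={f}
  B1: in={f} out={d,f}
  B2: in={d,f} out={f}
  B3: in={f} out={e,f,k}
  B4: in={f} out={f}
  B5: in={e,k} out={f,k}
  B6: in={f} out=∅
  B7: in={k} out=∅
  B8: in=∅ out=∅
  B9: in=∅ out=∅

Conflict graph:
  d↔{f,u}
  e↔{f,k}
  f↔{d,e,k,u}
  k↔{e,f,q,u}
  q↔{k}
  u↔{d,f,k}

Registers:
  clique {d,f,u} ⇒ need ≥ 3
  assign d→r1 e→r2 f→r0 k→r1 q→r0 u→r2 — no edge inside a register ⇒ χ ≤ 3
  χ = 3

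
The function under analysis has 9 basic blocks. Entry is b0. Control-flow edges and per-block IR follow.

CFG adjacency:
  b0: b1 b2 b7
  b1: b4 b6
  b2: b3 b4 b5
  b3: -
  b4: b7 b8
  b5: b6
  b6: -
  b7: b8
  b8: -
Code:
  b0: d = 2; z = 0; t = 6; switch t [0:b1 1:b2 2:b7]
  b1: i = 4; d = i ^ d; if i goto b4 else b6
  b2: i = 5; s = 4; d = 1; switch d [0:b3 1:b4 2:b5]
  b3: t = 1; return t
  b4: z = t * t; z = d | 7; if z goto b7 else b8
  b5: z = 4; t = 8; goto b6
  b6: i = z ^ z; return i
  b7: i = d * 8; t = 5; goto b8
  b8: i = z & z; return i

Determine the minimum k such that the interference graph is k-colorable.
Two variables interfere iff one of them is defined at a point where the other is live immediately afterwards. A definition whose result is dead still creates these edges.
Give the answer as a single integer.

Per-block:
  b0 def {d,t,z} use ∅
  b1 def {d,i} use {d}
  b2 def {d,i,s} use ∅
  b3 def {t} use ∅
  b4 def {z} use {d,t}
  b5 def {t,z} use ∅
  b6 def {i} use {z}
  b7 def {i,t} use {d}
  b8 def {i} use {z}

Backward fixpoint:
  b0: in=∅ out={d,t,z}
  b1: in={d,t,z} out={d,t,z}
  b2: in={t} out={d,t}
  b3: in=∅ out=∅
  b4: in={d,t} out={d,z}
  b5: in=∅ out={z}
  b6: in={z} out=∅
  b7: in={d,z} out={z}
  b8: in={z} out=∅

Conflict graph:
  d: {i,t,z}
  i: {d,t,z}
  s: {t}
  t: {d,i,s,z}
  z: {d,i,t}

Registers:
  lower bound: {d,i,t,z} mutually conflict ⇒ χ ≥ 4
  assign d→c1 i→c2 s→c1 t→c0 z→c3 — no edge inside a register ⇒ χ ≤ 4
  χ = 4

Answer: 4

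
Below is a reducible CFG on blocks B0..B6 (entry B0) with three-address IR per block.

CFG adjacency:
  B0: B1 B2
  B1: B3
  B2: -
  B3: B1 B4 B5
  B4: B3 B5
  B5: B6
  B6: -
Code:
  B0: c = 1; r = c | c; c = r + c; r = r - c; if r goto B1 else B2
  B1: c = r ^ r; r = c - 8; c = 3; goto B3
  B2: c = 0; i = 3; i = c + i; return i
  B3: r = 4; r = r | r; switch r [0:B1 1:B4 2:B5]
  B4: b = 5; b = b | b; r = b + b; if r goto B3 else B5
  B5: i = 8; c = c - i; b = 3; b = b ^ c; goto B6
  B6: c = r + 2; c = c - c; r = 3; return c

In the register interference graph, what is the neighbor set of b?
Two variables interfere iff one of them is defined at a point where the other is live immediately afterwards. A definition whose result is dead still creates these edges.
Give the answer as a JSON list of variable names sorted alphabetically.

Answer: ["c", "r"]

Analysis:
Block summaries:
  B0 def {c,r} use ∅
  B1 def {c,r} use {r}
  B2 def {c,i} use ∅
  B3 def {r} use ∅
  B4 def {b,r} use ∅
  B5 def {b,c,i} use {c}
  B6 def {c,r} use {r}

Live sets:
  live B0: ∅→{r}
  live B1: {r}→{c}
  live B2: ∅→∅
  live B3: {c}→{c,r}
  live B4: {c}→{c,r}
  live B5: {c,r}→{r}
  live B6: {r}→∅

Conflict graph:
  b — {c,r}
  c — {b,i,r}
  i — {c,r}
  r — {b,c,i}

N(b) = ["c", "r"]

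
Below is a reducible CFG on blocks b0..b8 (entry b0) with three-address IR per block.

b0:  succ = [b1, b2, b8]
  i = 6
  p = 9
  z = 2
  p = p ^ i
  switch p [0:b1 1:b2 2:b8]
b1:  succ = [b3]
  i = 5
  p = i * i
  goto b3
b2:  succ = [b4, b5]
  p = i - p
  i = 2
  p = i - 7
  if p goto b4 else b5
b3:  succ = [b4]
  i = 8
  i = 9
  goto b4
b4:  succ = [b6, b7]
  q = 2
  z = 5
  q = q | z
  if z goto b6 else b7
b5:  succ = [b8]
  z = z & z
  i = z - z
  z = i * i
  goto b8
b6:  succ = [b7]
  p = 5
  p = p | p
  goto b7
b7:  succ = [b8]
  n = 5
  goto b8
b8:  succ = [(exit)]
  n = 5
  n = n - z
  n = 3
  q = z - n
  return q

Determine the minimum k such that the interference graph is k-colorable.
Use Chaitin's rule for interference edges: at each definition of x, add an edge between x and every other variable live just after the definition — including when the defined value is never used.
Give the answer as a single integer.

Block summaries:
  b0 def {i,p,z} use ∅
  b1 def {i,p} use ∅
  b2 def {i,p} use {i,p}
  b3 def {i} use ∅
  b4 def {q,z} use ∅
  b5 def {i,z} use {z}
  b6 def {p} use ∅
  b7 def {n} use ∅
  b8 def {n,q} use {z}

Live sets:
  b0 li=∅ lo={i,p,z}
  b1 li=∅ lo=∅
  b2 li={i,p,z} lo={z}
  b3 li=∅ lo=∅
  b4 li=∅ lo={z}
  b5 li={z} lo={z}
  b6 li={z} lo={z}
  b7 li={z} lo={z}
  b8 li={z} lo=∅

Interference:
  i: {p,z}
  n: {z}
  p: {i,z}
  q: {z}
  z: {i,n,p,q}

Colouring:
  lower bound: {i,p,z} mutually conflict ⇒ χ ≥ 3
  assign i→c1 n→c1 p→c2 q→c1 z→c0 — no edge inside a register ⇒ χ ≤ 3
  χ = 3

Answer: 3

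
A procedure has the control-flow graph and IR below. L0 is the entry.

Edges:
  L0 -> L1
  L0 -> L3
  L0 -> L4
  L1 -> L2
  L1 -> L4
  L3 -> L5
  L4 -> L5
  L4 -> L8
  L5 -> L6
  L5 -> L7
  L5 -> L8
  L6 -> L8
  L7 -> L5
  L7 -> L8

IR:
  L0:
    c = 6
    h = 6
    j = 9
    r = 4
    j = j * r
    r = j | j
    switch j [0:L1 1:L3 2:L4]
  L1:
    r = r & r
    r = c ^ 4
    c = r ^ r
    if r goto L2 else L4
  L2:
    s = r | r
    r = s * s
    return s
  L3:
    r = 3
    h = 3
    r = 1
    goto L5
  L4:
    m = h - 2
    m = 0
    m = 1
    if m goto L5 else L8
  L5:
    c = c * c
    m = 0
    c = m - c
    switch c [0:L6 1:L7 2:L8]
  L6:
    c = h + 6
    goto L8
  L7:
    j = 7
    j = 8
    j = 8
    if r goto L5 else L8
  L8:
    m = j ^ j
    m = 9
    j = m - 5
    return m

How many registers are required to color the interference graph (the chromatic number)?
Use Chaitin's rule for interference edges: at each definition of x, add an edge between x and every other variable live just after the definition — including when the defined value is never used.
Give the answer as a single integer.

Answer: 5

Working:
def/use:
  L0: def={c,h,j,r} ue=∅
  L1: def={c,r} ue={c,r}
  L2: def={r,s} ue={r}
  L3: def={h,r} ue=∅
  L4: def={m} ue={h}
  L5: def={c,m} ue={c}
  L6: def={c} ue={h}
  L7: def={j} ue={r}
  L8: def={j,m} ue={j}

Live sets:
  L0 li=∅ lo={c,h,j,r}
  L1 li={c,h,j,r} lo={c,h,j,r}
  L2 li={r} lo=∅
  L3 li={c,j} lo={c,h,j,r}
  L4 li={c,h,j,r} lo={c,h,j,r}
  L5 li={c,h,j,r} lo={c,h,j,r}
  L6 li={h,j} lo={j}
  L7 li={c,h,r} lo={c,h,j,r}
  L8 li={j} lo=∅

Interfere edges:
  c: {h,j,m,r}
  h: {c,j,m,r}
  j: {c,h,m,r}
  m: {c,h,j,r}
  r: {c,h,j,m,s}
  s: {r}

Chromatic number:
  clique {c,h,j,m,r} ⇒ need ≥ 5
  5-colouring: c0={r}  c1={c,s}  c2={h}  c3={j}  c4={m}
  χ = 5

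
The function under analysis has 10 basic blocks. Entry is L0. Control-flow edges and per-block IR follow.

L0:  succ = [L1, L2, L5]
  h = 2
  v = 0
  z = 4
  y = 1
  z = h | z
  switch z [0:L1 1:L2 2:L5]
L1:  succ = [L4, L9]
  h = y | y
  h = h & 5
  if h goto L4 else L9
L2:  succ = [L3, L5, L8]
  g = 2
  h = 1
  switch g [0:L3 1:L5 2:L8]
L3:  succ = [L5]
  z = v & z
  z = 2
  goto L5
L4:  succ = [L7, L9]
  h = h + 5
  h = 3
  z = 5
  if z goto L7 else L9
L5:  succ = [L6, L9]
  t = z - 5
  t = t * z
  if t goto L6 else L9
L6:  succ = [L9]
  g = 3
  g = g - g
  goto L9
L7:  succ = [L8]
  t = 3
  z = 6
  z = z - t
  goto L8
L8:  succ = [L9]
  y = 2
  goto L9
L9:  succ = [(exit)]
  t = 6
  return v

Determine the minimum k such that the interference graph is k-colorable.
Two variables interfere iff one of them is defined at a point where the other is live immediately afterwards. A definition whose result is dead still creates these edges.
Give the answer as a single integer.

Answer: 4

Analysis:
Per-block:
  L0: def={h,v,y,z} ue=∅
  L1: def={h} ue={y}
  L2: def={g,h} ue=∅
  L3: def={z} ue={v,z}
  L4: def={h,z} ue={h}
  L5: def={t} ue={z}
  L6: def={g} ue=∅
  L7: def={t,z} ue=∅
  L8: def={y} ue=∅
  L9: def={t} ue={v}

Live sets:
  live L0: ∅→{v,y,z}
  live L1: {v,y}→{h,v}
  live L2: {v,z}→{v,z}
  live L3: {v,z}→{v,z}
  live L4: {h,v}→{v}
  live L5: {v,z}→{v}
  live L6: {v}→{v}
  live L7: {v}→{v}
  live L8: {v}→{v}
  live L9: {v}→∅

Interference:
  g: {h,v,z}
  h: {g,v,y,z}
  t: {v,z}
  v: {g,h,t,y,z}
  y: {h,v,z}
  z: {g,h,t,v,y}

Chromatic number:
  lower bound: {g,h,v,z} mutually conflict ⇒ χ ≥ 4
  assign g→c3 h→c2 t→c2 v→c0 y→c3 z→c1 — no edge inside a register ⇒ χ ≤ 4
  χ = 4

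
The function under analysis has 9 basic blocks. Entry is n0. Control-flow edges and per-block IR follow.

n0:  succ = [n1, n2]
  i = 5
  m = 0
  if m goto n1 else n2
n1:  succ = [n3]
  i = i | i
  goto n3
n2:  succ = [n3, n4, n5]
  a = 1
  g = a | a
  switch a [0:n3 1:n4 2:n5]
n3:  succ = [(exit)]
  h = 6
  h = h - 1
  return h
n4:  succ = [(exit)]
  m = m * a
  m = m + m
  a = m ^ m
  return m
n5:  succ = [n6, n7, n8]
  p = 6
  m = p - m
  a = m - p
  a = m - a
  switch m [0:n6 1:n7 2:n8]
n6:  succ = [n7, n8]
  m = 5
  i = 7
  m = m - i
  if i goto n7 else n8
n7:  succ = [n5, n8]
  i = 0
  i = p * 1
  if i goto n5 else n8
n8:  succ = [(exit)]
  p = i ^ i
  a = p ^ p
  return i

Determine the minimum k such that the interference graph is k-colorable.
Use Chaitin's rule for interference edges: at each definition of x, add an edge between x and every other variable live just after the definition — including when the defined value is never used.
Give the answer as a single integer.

Per-block:
  n0: {i,m} / ∅
  n1: {i} / {i}
  n2: {a,g} / ∅
  n3: {h} / ∅
  n4: {a,m} / {a,m}
  n5: {a,m,p} / {m}
  n6: {i,m} / ∅
  n7: {i} / {p}
  n8: {a,p} / {i}

Backward fixpoint:
  live n0: ∅→{i,m}
  live n1: {i}→∅
  live n2: {i,m}→{a,i,m}
  live n3: ∅→∅
  live n4: {a,m}→∅
  live n5: {i,m}→{i,m,p}
  live n6: {p}→{i,m,p}
  live n7: {m,p}→{i,m}
  live n8: {i}→∅

Interfere edges:
  a↔{g,i,m,p}
  g↔{a,i,m}
  h↔∅
  i↔{a,g,m,p}
  m↔{a,g,i,p}
  p↔{a,i,m}

Registers:
  lower bound: {a,g,i,m} mutually conflict ⇒ χ ≥ 4
  assign a→c0 g→c3 h→c0 i→c1 m→c2 p→c3 — no edge inside a register ⇒ χ ≤ 4
  χ = 4

Answer: 4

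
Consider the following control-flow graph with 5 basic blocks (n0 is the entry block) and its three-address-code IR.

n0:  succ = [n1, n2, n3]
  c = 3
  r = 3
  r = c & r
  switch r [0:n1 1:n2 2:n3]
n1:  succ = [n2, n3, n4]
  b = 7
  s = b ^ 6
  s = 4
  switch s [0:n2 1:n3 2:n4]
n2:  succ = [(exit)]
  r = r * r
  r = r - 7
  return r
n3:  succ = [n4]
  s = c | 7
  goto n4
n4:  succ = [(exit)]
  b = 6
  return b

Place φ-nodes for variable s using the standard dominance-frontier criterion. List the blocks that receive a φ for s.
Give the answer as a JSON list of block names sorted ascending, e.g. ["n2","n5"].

Answer: ["n2", "n3", "n4"]

Analysis:
idom tree: n1←n0 n2←n0 n3←n0 n4←n0
Dom at joins:
  n2: preds {n0,n1}: {n0} ∩ {n0,n1} = {n0}; idom=n0
  n3: preds {n0,n1}: {n0} ∩ {n0,n1} = {n0}; idom=n0
  n4: preds {n1,n3}: {n0,n1} ∩ {n0,n3} = {n0}; idom=n0

DF derivation:
  join n2 pred n0: · stop@n0
  join n2 pred n1: n1 stop@n0
  join n3 pred n0: · stop@n0
  join n3 pred n1: n1 stop@n0
  join n4 pred n1: n1 stop@n0
  join n4 pred n3: n3 stop@n0
  n0: DF=∅
  n1: DF={n2,n3,n4}
  n2: DF=∅
  n3: DF={n4}
  n4: DF=∅

φ for s: defs {n1,n3}
  DF⁺ = {n2,n3,n4}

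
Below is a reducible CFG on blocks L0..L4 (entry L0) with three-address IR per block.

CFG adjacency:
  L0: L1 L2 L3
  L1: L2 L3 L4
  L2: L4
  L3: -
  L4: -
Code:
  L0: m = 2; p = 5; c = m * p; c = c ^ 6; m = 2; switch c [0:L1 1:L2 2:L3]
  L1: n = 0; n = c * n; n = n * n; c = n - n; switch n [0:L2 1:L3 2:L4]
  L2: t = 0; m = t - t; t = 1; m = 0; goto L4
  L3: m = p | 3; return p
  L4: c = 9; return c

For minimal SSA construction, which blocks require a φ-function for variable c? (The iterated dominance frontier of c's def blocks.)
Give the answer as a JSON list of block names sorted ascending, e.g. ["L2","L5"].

idom tree: L1←L0 L2←L0 L3←L0 L4←L0
Dom∩ at merges:
  L2: preds {L0,L1}: {L0} ∩ {L0,L1} = {L0}; idom=L0
  L3: preds {L0,L1}: {L0} ∩ {L0,L1} = {L0}; idom=L0
  L4: preds {L1,L2}: {L0,L1} ∩ {L0,L2} = {L0}; idom=L0

DF derivation:
  L2←L0: walk · to L0
  L2←L1: walk L1 to L0
  L3←L0: walk · to L0
  L3←L1: walk L1 to L0
  L4←L1: walk L1 to L0
  L4←L2: walk L2 to L0
  L0 → ∅
  L1 → {L2,L3,L4}
  L2 → {L4}
  L3 → ∅
  L4 → ∅

φ for c: defs {L0,L1,L4}
  DF⁺ = {L2,L3,L4}

Answer: ["L2", "L3", "L4"]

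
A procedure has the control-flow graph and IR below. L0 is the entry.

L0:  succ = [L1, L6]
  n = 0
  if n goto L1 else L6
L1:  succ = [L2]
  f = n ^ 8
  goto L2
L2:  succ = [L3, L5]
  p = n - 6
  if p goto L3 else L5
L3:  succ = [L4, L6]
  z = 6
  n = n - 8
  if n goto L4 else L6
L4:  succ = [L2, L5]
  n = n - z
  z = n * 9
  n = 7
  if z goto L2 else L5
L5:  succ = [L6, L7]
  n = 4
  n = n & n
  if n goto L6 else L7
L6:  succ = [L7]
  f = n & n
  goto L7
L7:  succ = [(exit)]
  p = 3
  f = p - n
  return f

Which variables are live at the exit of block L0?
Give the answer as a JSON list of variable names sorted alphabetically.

def/use:
  L0: {n} / ∅
  L1: {f} / {n}
  L2: {p} / {n}
  L3: {n,z} / {n}
  L4: {n,z} / {n,z}
  L5: {n} / ∅
  L6: {f} / {n}
  L7: {f,p} / {n}

Live sets:
  L0 li=∅ lo={n}
  L1 li={n} lo={n}
  L2 li={n} lo={n}
  L3 li={n} lo={n,z}
  L4 li={n,z} lo={n}
  L5 li=∅ lo={n}
  L6 li={n} lo={n}
  L7 li={n} lo=∅

live-out(L0) = ["n"]

Answer: ["n"]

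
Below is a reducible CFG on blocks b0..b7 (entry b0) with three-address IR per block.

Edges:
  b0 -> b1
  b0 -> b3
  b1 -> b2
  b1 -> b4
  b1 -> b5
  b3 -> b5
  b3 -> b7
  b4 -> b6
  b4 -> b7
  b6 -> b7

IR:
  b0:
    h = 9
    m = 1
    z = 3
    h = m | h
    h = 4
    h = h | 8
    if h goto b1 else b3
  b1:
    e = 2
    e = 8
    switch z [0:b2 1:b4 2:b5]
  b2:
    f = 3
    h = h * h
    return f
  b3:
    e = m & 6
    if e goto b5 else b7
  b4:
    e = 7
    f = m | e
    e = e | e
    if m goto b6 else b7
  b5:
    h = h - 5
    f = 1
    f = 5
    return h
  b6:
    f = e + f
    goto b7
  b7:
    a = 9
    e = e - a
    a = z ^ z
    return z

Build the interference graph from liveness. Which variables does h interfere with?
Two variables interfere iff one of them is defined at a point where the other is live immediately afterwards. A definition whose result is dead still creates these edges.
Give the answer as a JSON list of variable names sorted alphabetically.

Answer: ["e", "f", "m", "z"]

Analysis:
Per-block:
  b0 def {h,m,z} use ∅
  b1 def {e} use {z}
  b2 def {f,h} use {h}
  b3 def {e} use {m}
  b4 def {e,f} use {m}
  b5 def {f,h} use {h}
  b6 def {f} use {e,f}
  b7 def {a,e} use {e,z}

Liveness:
  b0: in=∅ out={h,m,z}
  b1: in={h,m,z} out={h,m,z}
  b2: in={h} out=∅
  b3: in={h,m,z} out={e,h,z}
  b4: in={m,z} out={e,f,z}
  b5: in={h} out=∅
  b6: in={e,f,z} out={e,z}
  b7: in={e,z} out=∅

Conflict graph:
  a: {e,z}
  e: {a,f,h,m,z}
  f: {e,h,m,z}
  h: {e,f,m,z}
  m: {e,f,h,z}
  z: {a,e,f,h,m}

N(h) = ["e", "f", "m", "z"]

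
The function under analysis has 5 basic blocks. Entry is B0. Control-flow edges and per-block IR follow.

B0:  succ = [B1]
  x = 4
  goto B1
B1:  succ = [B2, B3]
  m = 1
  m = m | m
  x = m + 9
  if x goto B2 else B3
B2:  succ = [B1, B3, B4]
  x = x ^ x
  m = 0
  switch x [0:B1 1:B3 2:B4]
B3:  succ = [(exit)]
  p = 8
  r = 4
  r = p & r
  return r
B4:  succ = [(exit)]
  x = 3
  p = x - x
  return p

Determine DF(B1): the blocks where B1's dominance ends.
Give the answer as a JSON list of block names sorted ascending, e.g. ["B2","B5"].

idom tree: B1←B0 B2←B1 B3←B1 B4←B2
Dom∩ at merges:
  B1: preds {B0,B2}: {B0} ∩ {B0,B1,B2} = {B0}; idom=B0
  B3: preds {B1,B2}: {B0,B1} ∩ {B0,B1,B2} = {B0,B1}; idom=B1

Frontier:
  join B1 pred B0: · stop@B0
  join B1 pred B2: B2→B1 stop@B0
  join B3 pred B1: · stop@B1
  join B3 pred B2: B2 stop@B1
  DF(B0)=∅
  DF(B1)={B1}
  DF(B2)={B1,B3}
  DF(B3)=∅
  DF(B4)=∅

DF(B1) = ["B1"]

Answer: ["B1"]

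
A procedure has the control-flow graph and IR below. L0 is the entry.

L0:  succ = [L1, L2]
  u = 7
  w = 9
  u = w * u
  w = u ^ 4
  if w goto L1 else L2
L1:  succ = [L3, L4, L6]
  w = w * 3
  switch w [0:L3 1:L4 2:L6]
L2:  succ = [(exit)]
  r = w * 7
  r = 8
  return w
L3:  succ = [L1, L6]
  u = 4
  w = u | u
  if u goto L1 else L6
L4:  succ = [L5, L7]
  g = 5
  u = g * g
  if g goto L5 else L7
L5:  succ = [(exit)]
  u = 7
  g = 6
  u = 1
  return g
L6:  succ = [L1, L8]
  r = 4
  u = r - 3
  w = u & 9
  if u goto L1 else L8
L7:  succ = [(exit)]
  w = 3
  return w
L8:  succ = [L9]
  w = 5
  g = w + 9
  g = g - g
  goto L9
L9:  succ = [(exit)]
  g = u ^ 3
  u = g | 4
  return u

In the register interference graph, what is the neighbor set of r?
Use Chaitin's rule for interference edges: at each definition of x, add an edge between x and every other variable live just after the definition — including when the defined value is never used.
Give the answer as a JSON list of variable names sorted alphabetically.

Answer: ["w"]

Working:
Per-block:
  L0 def {u,w} use ∅
  L1 def {w} use {w}
  L2 def {r} use {w}
  L3 def {u,w} use ∅
  L4 def {g,u} use ∅
  L5 def {g,u} use ∅
  L6 def {r,u,w} use ∅
  L7 def {w} use ∅
  L8 def {g,w} use ∅
  L9 def {g,u} use {u}

Backward fixpoint:
  L0 li=∅ lo={w}
  L1 li={w} lo=∅
  L2 li={w} lo=∅
  L3 li=∅ lo={w}
  L4 li=∅ lo=∅
  L5 li=∅ lo=∅
  L6 li=∅ lo={u,w}
  L7 li=∅ lo=∅
  L8 li={u} lo={u}
  L9 li={u} lo=∅

Interfere edges:
  g↔{u}
  r↔{w}
  u↔{g,w}
  w↔{r,u}

N(r) = ["w"]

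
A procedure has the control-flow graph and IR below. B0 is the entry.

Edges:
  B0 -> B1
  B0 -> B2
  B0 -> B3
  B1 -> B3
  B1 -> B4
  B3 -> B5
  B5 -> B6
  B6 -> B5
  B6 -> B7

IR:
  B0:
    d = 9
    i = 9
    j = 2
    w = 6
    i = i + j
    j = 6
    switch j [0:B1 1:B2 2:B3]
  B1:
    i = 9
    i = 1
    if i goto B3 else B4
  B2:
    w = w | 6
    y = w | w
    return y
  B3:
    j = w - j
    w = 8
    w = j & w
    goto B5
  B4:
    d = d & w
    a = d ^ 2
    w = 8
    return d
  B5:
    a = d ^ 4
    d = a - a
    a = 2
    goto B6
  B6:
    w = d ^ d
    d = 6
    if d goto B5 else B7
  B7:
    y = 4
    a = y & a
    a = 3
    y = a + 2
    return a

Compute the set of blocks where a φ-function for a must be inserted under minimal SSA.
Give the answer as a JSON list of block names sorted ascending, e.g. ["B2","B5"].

Answer: ["B5"]

Derivation:
idom tree: B1←B0 B2←B0 B3←B0 B4←B1 B5←B3 B6←B5 B7←B6
Dom∩ at merges:
  B3: preds {B0,B1}: {B0} ∩ {B0,B1} = {B0}; idom=B0
  B5: preds {B3,B6}: {B0,B3} ∩ {B0,B3,B5,B6} = {B0,B3}; idom=B3

DF derivation:
  join B3 pred B0: · stop@B0
  join B3 pred B1: B1 stop@B0
  join B5 pred B3: · stop@B3
  join B5 pred B6: B6→B5 stop@B3
  B0: DF=∅
  B1: DF={B3}
  B2: DF=∅
  B3: DF=∅
  B4: DF=∅
  B5: DF={B5}
  B6: DF={B5}
  B7: DF=∅

φ for a: defs {B4,B5,B7}
  DF⁺ = {B5}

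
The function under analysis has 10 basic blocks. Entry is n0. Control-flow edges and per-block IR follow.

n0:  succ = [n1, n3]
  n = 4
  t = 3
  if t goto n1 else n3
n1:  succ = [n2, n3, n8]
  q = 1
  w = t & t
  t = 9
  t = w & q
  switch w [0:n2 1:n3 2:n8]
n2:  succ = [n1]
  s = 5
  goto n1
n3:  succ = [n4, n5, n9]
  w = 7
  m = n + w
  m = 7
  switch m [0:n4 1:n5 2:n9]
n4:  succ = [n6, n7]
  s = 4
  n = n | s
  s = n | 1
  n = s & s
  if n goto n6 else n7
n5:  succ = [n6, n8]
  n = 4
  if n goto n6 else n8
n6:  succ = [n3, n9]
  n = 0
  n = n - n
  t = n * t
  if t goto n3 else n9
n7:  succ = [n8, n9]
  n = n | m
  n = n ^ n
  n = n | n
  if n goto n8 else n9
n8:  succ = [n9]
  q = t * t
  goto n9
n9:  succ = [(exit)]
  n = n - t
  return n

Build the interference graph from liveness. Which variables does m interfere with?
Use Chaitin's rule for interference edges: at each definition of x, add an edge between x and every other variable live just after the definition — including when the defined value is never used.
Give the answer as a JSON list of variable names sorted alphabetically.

Block summaries:
  n0 def {n,t} use ∅
  n1 def {q,t,w} use {t}
  n2 def {s} use ∅
  n3 def {m,w} use {n}
  n4 def {n,s} use {n}
  n5 def {n} use ∅
  n6 def {n,t} use {t}
  n7 def {n} use {m,n}
  n8 def {q} use {t}
  n9 def {n} use {n,t}

Liveness:
  n0: in=∅ out={n,t}
  n1: in={n,t} out={n,t}
  n2: in={n,t} out={n,t}
  n3: in={n,t} out={m,n,t}
  n4: in={m,n,t} out={m,n,t}
  n5: in={t} out={n,t}
  n6: in={t} out={n,t}
  n7: in={m,n,t} out={n,t}
  n8: in={n,t} out={n,t}
  n9: in={n,t} out=∅

Interfere edges:
  m↔{n,s,t}
  n↔{m,q,s,t,w}
  q↔{n,t,w}
  s↔{m,n,t}
  t↔{m,n,q,s,w}
  w↔{n,q,t}

N(m) = ["n", "s", "t"]

Answer: ["n", "s", "t"]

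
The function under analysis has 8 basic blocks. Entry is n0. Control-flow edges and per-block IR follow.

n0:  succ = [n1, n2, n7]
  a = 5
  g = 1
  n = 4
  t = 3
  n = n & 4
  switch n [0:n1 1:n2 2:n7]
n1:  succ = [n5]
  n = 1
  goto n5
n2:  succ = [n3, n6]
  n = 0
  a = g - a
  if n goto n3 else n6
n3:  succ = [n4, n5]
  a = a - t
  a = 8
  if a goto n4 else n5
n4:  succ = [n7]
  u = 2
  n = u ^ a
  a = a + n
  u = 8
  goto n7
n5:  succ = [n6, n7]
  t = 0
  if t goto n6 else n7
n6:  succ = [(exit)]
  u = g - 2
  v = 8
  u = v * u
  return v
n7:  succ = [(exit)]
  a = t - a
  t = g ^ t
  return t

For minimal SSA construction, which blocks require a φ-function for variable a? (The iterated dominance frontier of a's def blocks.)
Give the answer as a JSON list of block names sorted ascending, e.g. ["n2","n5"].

idom tree: n1←n0 n2←n0 n3←n2 n4←n3 n5←n0 n6←n0 n7←n0
Join-block Dom:
  n5: preds {n1,n3}: {n0,n1} ∩ {n0,n2,n3} = {n0}; idom=n0
  n6: preds {n2,n5}: {n0,n2} ∩ {n0,n5} = {n0}; idom=n0
  n7: preds {n0,n4,n5}: {n0} ∩ {n0,n2,n3,n4} ∩ {n0,n5} = {n0}; idom=n0

DF derivation:
  n5←n1: walk n1 to n0
  n5←n3: walk n3→n2 to n0
  n6←n2: walk n2 to n0
  n6←n5: walk n5 to n0
  n7←n0: walk · to n0
  n7←n4: walk n4→n3→n2 to n0
  n7←n5: walk n5 to n0
  DF(n0)=∅
  DF(n1)={n5}
  DF(n2)={n5,n6,n7}
  DF(n3)={n5,n7}
  DF(n4)={n7}
  DF(n5)={n6,n7}
  DF(n6)=∅
  DF(n7)=∅

φ for a: defs {n0,n2,n3,n4,n7}
  DF⁺ = {n5,n6,n7}

Answer: ["n5", "n6", "n7"]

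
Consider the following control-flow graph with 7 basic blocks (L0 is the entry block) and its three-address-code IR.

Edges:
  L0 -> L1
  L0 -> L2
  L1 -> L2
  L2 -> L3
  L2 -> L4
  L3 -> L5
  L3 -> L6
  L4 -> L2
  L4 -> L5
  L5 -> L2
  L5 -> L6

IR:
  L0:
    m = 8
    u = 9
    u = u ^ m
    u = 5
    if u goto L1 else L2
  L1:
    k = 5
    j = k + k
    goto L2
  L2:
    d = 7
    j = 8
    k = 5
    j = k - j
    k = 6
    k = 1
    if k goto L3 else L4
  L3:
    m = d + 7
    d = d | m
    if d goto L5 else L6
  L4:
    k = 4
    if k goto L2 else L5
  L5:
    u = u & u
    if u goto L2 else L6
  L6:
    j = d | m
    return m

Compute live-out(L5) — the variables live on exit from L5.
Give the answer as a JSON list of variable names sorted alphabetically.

Answer: ["d", "m", "u"]

Analysis:
def/use:
  L0 def {m,u} use ∅
  L1 def {j,k} use ∅
  L2 def {d,j,k} use ∅
  L3 def {d,m} use {d}
  L4 def {k} use ∅
  L5 def {u} use {u}
  L6 def {j} use {d,m}

Backward fixpoint:
  L0: in=∅ out={m,u}
  L1: in={m,u} out={m,u}
  L2: in={m,u} out={d,m,u}
  L3: in={d,u} out={d,m,u}
  L4: in={d,m,u} out={d,m,u}
  L5: in={d,m,u} out={d,m,u}
  L6: in={d,m} out=∅

live-out(L5) = ["d", "m", "u"]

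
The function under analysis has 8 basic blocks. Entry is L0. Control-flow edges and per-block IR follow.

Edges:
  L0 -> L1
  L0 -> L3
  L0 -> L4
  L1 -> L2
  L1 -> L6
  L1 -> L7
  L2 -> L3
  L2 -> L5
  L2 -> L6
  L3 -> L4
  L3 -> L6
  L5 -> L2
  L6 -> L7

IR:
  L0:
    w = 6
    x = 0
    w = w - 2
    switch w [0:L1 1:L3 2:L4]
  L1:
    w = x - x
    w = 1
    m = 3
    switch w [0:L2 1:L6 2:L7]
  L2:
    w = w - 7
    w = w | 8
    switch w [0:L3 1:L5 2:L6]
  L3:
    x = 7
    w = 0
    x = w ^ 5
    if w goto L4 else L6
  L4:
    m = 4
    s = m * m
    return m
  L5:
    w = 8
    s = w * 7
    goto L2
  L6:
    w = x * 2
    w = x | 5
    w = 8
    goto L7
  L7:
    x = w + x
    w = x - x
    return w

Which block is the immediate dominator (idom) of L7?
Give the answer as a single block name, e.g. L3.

idom tree: L1←L0 L2←L1 L3←L0 L4←L0 L5←L2 L6←L0 L7←L0
Join-block Dom:
  L2: preds {L1,L5}: {L0,L1} ∩ {L0,L1,L2,L5} = {L0,L1}; idom=L1
  L3: preds {L0,L2}: {L0} ∩ {L0,L1,L2} = {L0}; idom=L0
  L4: preds {L0,L3}: {L0} ∩ {L0,L3} = {L0}; idom=L0
  L6: preds {L1,L2,L3}: {L0,L1} ∩ {L0,L1,L2} ∩ {L0,L3} = {L0}; idom=L0
  L7: preds {L1,L6}: {L0,L1} ∩ {L0,L6} = {L0}; idom=L0

idom(L7) = L0

Answer: L0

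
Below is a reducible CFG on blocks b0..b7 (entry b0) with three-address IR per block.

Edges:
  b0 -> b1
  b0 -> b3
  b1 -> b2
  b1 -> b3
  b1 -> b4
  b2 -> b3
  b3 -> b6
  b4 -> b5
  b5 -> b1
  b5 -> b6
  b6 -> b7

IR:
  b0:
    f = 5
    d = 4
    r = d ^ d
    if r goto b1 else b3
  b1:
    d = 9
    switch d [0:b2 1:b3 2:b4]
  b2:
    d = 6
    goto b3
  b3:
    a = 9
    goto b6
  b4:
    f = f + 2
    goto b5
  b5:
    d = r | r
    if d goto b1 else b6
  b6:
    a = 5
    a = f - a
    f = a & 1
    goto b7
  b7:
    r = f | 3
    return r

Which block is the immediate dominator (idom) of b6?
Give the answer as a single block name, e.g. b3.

idom tree: b1←b0 b2←b1 b3←b0 b4←b1 b5←b4 b6←b0 b7←b6
Join-block Dom:
  b1: preds {b0,b5}: {b0} ∩ {b0,b1,b4,b5} = {b0}; idom=b0
  b3: preds {b0,b1,b2}: {b0} ∩ {b0,b1} ∩ {b0,b1,b2} = {b0}; idom=b0
  b6: preds {b3,b5}: {b0,b3} ∩ {b0,b1,b4,b5} = {b0}; idom=b0

idom(b6) = b0

Answer: b0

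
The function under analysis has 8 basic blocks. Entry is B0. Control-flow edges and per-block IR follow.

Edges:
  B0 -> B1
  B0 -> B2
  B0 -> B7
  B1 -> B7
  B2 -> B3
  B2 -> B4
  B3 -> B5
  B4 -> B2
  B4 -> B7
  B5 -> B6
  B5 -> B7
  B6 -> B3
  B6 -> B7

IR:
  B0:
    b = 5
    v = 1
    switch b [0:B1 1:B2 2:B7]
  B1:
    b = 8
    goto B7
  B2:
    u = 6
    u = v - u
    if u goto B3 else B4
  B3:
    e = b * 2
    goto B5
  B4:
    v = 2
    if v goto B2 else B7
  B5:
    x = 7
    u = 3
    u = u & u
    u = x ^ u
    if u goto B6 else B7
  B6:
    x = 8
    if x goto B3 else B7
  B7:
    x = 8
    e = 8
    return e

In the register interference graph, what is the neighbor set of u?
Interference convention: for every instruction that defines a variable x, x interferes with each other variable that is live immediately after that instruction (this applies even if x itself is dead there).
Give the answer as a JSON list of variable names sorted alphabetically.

Answer: ["b", "v", "x"]

Analysis:
Per-block:
  B0: {b,v} / ∅
  B1: {b} / ∅
  B2: {u} / {v}
  B3: {e} / {b}
  B4: {v} / ∅
  B5: {u,x} / ∅
  B6: {x} / ∅
  B7: {e,x} / ∅

Backward fixpoint:
  live B0: ∅→{b,v}
  live B1: ∅→∅
  live B2: {b,v}→{b}
  live B3: {b}→{b}
  live B4: {b}→{b,v}
  live B5: {b}→{b}
  live B6: {b}→{b}
  live B7: ∅→∅

Interference:
  b — {e,u,v,x}
  e — {b}
  u — {b,v,x}
  v — {b,u}
  x — {b,u}

N(u) = ["b", "v", "x"]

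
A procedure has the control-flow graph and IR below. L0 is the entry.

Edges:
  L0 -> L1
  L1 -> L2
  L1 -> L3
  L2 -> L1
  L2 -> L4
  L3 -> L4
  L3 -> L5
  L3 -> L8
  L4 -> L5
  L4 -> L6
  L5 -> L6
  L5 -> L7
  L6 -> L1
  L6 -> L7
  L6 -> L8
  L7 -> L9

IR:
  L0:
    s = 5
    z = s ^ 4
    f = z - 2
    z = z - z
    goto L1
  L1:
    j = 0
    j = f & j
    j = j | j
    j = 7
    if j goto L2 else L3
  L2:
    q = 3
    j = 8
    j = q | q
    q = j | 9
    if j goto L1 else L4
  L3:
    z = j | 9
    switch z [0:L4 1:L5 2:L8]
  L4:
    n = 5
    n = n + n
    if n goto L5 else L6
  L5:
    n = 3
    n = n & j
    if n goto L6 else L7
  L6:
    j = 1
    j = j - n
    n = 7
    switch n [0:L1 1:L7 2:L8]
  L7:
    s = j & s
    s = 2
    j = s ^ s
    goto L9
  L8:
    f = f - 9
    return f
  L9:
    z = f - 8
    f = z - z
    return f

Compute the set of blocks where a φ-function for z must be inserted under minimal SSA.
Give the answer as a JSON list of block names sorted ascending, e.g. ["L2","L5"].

Answer: ["L1", "L4", "L5", "L6", "L7", "L8"]

Analysis:
idom tree: L1←L0 L2←L1 L3←L1 L4←L1 L5←L1 L6←L1 L7←L1 L8←L1 L9←L7
Dom at joins:
  L1: preds {L0,L2,L6}: {L0} ∩ {L0,L1,L2} ∩ {L0,L1,L6} = {L0}; idom=L0
  L4: preds {L2,L3}: {L0,L1,L2} ∩ {L0,L1,L3} = {L0,L1}; idom=L1
  L5: preds {L3,L4}: {L0,L1,L3} ∩ {L0,L1,L4} = {L0,L1}; idom=L1
  L6: preds {L4,L5}: {L0,L1,L4} ∩ {L0,L1,L5} = {L0,L1}; idom=L1
  L7: preds {L5,L6}: {L0,L1,L5} ∩ {L0,L1,L6} = {L0,L1}; idom=L1
  L8: preds {L3,L6}: {L0,L1,L3} ∩ {L0,L1,L6} = {L0,L1}; idom=L1

DF walk-up:
  join L1 pred L0: · stop@L0
  join L1 pred L2: L2→L1 stop@L0
  join L1 pred L6: L6→L1 stop@L0
  join L4 pred L2: L2 stop@L1
  join L4 pred L3: L3 stop@L1
  join L5 pred L3: L3 stop@L1
  join L5 pred L4: L4 stop@L1
  join L6 pred L4: L4 stop@L1
  join L6 pred L5: L5 stop@L1
  join L7 pred L5: L5 stop@L1
  join L7 pred L6: L6 stop@L1
  join L8 pred L3: L3 stop@L1
  join L8 pred L6: L6 stop@L1
  DF(L0)=∅
  DF(L1)={L1}
  DF(L2)={L1,L4}
  DF(L3)={L4,L5,L8}
  DF(L4)={L5,L6}
  DF(L5)={L6,L7}
  DF(L6)={L1,L7,L8}
  DF(L7)=∅
  DF(L8)=∅
  DF(L9)=∅

φ for z: defs {L0,L3,L9}
  DF⁺ = {L1,L4,L5,L6,L7,L8}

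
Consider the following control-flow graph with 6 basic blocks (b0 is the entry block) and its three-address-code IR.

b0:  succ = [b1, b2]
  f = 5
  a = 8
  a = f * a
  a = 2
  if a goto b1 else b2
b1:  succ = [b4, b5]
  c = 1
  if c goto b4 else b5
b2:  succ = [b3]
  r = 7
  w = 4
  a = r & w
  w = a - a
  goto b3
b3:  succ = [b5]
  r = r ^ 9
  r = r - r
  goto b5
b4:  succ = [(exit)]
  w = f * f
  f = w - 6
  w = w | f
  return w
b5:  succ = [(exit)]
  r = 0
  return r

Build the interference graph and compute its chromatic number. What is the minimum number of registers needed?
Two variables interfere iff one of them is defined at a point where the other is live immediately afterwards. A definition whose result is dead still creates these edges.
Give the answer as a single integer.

Per-block:
  b0: def={a,f} ue=∅
  b1: def={c} ue=∅
  b2: def={a,r,w} ue=∅
  b3: def={r} ue={r}
  b4: def={f,w} ue={f}
  b5: def={r} ue=∅

Backward fixpoint:
  live b0: ∅→{f}
  live b1: {f}→{f}
  live b2: ∅→{r}
  live b3: {r}→∅
  live b4: {f}→∅
  live b5: ∅→∅

Interference:
  a↔{f,r}
  c↔{f}
  f↔{a,c,w}
  r↔{a,w}
  w↔{f,r}

Registers:
  lower bound: {a,f} mutually conflict ⇒ χ ≥ 2
  2-colouring: r0={f,r}  r1={a,c,w}
  χ = 2

Answer: 2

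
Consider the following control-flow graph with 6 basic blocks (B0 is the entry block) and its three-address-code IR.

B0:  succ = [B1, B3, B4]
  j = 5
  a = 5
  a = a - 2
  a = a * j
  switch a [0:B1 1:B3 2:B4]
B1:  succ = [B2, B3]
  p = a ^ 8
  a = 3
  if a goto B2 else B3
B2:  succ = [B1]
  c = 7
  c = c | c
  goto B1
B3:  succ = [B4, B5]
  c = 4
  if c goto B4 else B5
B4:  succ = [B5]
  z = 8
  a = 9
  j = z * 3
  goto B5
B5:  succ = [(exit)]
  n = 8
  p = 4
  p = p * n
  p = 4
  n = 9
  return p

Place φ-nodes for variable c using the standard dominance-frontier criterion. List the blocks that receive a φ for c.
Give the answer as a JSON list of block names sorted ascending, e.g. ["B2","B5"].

Answer: ["B1", "B3", "B4", "B5"]

Derivation:
idom tree: B1←B0 B2←B1 B3←B0 B4←B0 B5←B0
Dom at joins:
  B1: preds {B0,B2}: {B0} ∩ {B0,B1,B2} = {B0}; idom=B0
  B3: preds {B0,B1}: {B0} ∩ {B0,B1} = {B0}; idom=B0
  B4: preds {B0,B3}: {B0} ∩ {B0,B3} = {B0}; idom=B0
  B5: preds {B3,B4}: {B0,B3} ∩ {B0,B4} = {B0}; idom=B0

DF walk-up:
  B1←B0: walk · to B0
  B1←B2: walk B2→B1 to B0
  B3←B0: walk · to B0
  B3←B1: walk B1 to B0
  B4←B0: walk · to B0
  B4←B3: walk B3 to B0
  B5←B3: walk B3 to B0
  B5←B4: walk B4 to B0
  DF(B0)=∅
  DF(B1)={B1,B3}
  DF(B2)={B1}
  DF(B3)={B4,B5}
  DF(B4)={B5}
  DF(B5)=∅

φ for c: defs {B2,B3}
  DF⁺ = {B1,B3,B4,B5}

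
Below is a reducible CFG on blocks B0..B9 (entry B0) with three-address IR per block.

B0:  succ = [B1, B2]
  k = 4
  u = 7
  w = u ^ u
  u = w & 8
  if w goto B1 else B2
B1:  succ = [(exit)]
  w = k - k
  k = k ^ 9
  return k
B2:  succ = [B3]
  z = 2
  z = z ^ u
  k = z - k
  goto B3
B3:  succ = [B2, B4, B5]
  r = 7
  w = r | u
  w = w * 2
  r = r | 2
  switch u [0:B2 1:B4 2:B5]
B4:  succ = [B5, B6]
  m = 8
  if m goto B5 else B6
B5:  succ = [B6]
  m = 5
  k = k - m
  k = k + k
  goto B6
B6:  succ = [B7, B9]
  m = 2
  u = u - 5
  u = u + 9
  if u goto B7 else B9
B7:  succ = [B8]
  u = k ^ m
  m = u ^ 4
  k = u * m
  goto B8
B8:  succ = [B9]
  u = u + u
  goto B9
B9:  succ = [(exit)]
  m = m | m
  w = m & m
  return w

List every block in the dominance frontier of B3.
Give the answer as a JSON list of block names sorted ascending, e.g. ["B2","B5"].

idom tree: B1←B0 B2←B0 B3←B2 B4←B3 B5←B3 B6←B3 B7←B6 B8←B7 B9←B6
Dom∩ at merges:
  B2: preds {B0,B3}: {B0} ∩ {B0,B2,B3} = {B0}; idom=B0
  B5: preds {B3,B4}: {B0,B2,B3} ∩ {B0,B2,B3,B4} = {B0,B2,B3}; idom=B3
  B6: preds {B4,B5}: {B0,B2,B3,B4} ∩ {B0,B2,B3,B5} = {B0,B2,B3}; idom=B3
  B9: preds {B6,B8}: {B0,B2,B3,B6} ∩ {B0,B2,B3,B6,B7,B8} = {B0,B2,B3,B6}; idom=B6

Frontier:
  B2←B0: walk · to B0
  B2←B3: walk B3→B2 to B0
  B5←B3: walk · to B3
  B5←B4: walk B4 to B3
  B6←B4: walk B4 to B3
  B6←B5: walk B5 to B3
  B9←B6: walk · to B6
  B9←B8: walk B8→B7 to B6
  DF(B0)=∅
  DF(B1)=∅
  DF(B2)={B2}
  DF(B3)={B2}
  DF(B4)={B5,B6}
  DF(B5)={B6}
  DF(B6)=∅
  DF(B7)={B9}
  DF(B8)={B9}
  DF(B9)=∅

DF(B3) = ["B2"]

Answer: ["B2"]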